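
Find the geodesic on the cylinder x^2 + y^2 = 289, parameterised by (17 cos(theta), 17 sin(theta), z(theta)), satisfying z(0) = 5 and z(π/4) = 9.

Parameterise the cylinder of radius R = 17 as
    r(θ) = (17 cos θ, 17 sin θ, z(θ)).
The arc-length element is
    ds = sqrt(289 + (dz/dθ)^2) dθ,
so the Lagrangian is L = sqrt(289 + z'^2).
L depends on z' only, not on z or θ, so ∂L/∂z = 0 and
    ∂L/∂z' = z' / sqrt(289 + z'^2).
The Euler-Lagrange equation gives
    d/dθ( z' / sqrt(289 + z'^2) ) = 0,
so z' is constant. Integrating once:
    z(θ) = a θ + b,
a helix on the cylinder (a straight line when the cylinder is unrolled). The constants a, b are determined by the endpoint conditions.
With endpoint conditions z(0) = 5 and z(π/4) = 9: from z(0) = b we get b = 5, and a·π/4 + 5 = 9 gives a = 16/π, so
    z(θ) = (16/π) θ + 5.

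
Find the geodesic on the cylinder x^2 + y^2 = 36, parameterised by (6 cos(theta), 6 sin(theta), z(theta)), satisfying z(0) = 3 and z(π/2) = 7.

Parameterise the cylinder of radius R = 6 as
    r(θ) = (6 cos θ, 6 sin θ, z(θ)).
The arc-length element is
    ds = sqrt(36 + (dz/dθ)^2) dθ,
so the Lagrangian is L = sqrt(36 + z'^2).
L depends on z' only, not on z or θ, so ∂L/∂z = 0 and
    ∂L/∂z' = z' / sqrt(36 + z'^2).
The Euler-Lagrange equation gives
    d/dθ( z' / sqrt(36 + z'^2) ) = 0,
so z' is constant. Integrating once:
    z(θ) = a θ + b,
a helix on the cylinder (a straight line when the cylinder is unrolled). The constants a, b are determined by the endpoint conditions.
With endpoint conditions z(0) = 3 and z(π/2) = 7: from z(0) = b we get b = 3, and a·π/2 + 3 = 7 gives a = 8/π, so
    z(θ) = (8/π) θ + 3.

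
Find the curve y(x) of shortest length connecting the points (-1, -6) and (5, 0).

Arc-length functional: J[y] = ∫ sqrt(1 + (y')^2) dx.
Lagrangian L = sqrt(1 + (y')^2) has no explicit y dependence, so ∂L/∂y = 0 and the Euler-Lagrange equation gives
    d/dx( y' / sqrt(1 + (y')^2) ) = 0  ⇒  y' / sqrt(1 + (y')^2) = const.
Hence y' is constant, so y(x) is affine.
Fitting the endpoints (-1, -6) and (5, 0):
    slope m = (0 − (-6)) / (5 − (-1)) = 1,
    intercept c = (-6) − m·(-1) = -5.
Extremal: y(x) = x - 5.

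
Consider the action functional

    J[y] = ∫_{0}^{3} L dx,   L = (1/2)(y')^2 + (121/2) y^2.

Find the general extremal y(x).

The Lagrangian is L = (1/2)(y')^2 + (121/2) y^2.
∂L/∂y = 121y.
∂L/∂y' = y'.
The Euler-Lagrange equation d/dx(∂L/∂y') − ∂L/∂y = 0 becomes:
    y'' - 121 y = 0
General solution: y(x) = A e^(11x) + B e^(-11x), where A and B are arbitrary constants fixed by the endpoint conditions.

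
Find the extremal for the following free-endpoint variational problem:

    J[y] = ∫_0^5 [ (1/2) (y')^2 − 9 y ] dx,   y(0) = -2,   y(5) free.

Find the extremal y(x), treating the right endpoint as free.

The Lagrangian L = (1/2) (y')^2 − 9 y gives
    ∂L/∂y = −9,   ∂L/∂y' = y'.
Euler-Lagrange: d/dx(y') − (−9) = 0, i.e. y'' + 9 = 0, so
    y(x) = −(9/2) x^2 + C1 x + C2.
Fixed left endpoint y(0) = -2 ⇒ C2 = -2.
The right endpoint x = 5 is free, so the natural (transversality) condition is ∂L/∂y' |_{x=5} = 0, i.e. y'(5) = 0.
Compute y'(x) = −9 x + C1, so y'(5) = −45 + C1 = 0 ⇒ C1 = 45.
Therefore the extremal is
    y(x) = −(9/2) x^2 + 45 x − 2.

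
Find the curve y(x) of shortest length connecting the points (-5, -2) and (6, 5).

Arc-length functional: J[y] = ∫ sqrt(1 + (y')^2) dx.
Lagrangian L = sqrt(1 + (y')^2) has no explicit y dependence, so ∂L/∂y = 0 and the Euler-Lagrange equation gives
    d/dx( y' / sqrt(1 + (y')^2) ) = 0  ⇒  y' / sqrt(1 + (y')^2) = const.
Hence y' is constant, so y(x) is affine.
Fitting the endpoints (-5, -2) and (6, 5):
    slope m = (5 − (-2)) / (6 − (-5)) = 7/11,
    intercept c = (-2) − m·(-5) = 13/11.
Extremal: y(x) = (7/11) x + 13/11.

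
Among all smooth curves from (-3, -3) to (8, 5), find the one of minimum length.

Arc-length functional: J[y] = ∫ sqrt(1 + (y')^2) dx.
Lagrangian L = sqrt(1 + (y')^2) has no explicit y dependence, so ∂L/∂y = 0 and the Euler-Lagrange equation gives
    d/dx( y' / sqrt(1 + (y')^2) ) = 0  ⇒  y' / sqrt(1 + (y')^2) = const.
Hence y' is constant, so y(x) is affine.
Fitting the endpoints (-3, -3) and (8, 5):
    slope m = (5 − (-3)) / (8 − (-3)) = 8/11,
    intercept c = (-3) − m·(-3) = -9/11.
Extremal: y(x) = (8/11) x - 9/11.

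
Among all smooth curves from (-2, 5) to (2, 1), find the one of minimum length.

Arc-length functional: J[y] = ∫ sqrt(1 + (y')^2) dx.
Lagrangian L = sqrt(1 + (y')^2) has no explicit y dependence, so ∂L/∂y = 0 and the Euler-Lagrange equation gives
    d/dx( y' / sqrt(1 + (y')^2) ) = 0  ⇒  y' / sqrt(1 + (y')^2) = const.
Hence y' is constant, so y(x) is affine.
Fitting the endpoints (-2, 5) and (2, 1):
    slope m = (1 − 5) / (2 − (-2)) = -1,
    intercept c = 5 − m·(-2) = 3.
Extremal: y(x) = -x + 3.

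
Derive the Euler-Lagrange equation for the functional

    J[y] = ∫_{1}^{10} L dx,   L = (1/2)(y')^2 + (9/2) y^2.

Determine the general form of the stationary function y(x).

The Lagrangian is L = (1/2)(y')^2 + (9/2) y^2.
∂L/∂y = 9y.
∂L/∂y' = y'.
The Euler-Lagrange equation d/dx(∂L/∂y') − ∂L/∂y = 0 becomes:
    y'' - 9 y = 0
General solution: y(x) = A e^(3x) + B e^(-3x), where A and B are arbitrary constants fixed by the endpoint conditions.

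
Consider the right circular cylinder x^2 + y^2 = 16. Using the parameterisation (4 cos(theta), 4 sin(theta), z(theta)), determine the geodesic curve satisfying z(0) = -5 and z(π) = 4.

Parameterise the cylinder of radius R = 4 as
    r(θ) = (4 cos θ, 4 sin θ, z(θ)).
The arc-length element is
    ds = sqrt(16 + (dz/dθ)^2) dθ,
so the Lagrangian is L = sqrt(16 + z'^2).
L depends on z' only, not on z or θ, so ∂L/∂z = 0 and
    ∂L/∂z' = z' / sqrt(16 + z'^2).
The Euler-Lagrange equation gives
    d/dθ( z' / sqrt(16 + z'^2) ) = 0,
so z' is constant. Integrating once:
    z(θ) = a θ + b,
a helix on the cylinder (a straight line when the cylinder is unrolled). The constants a, b are determined by the endpoint conditions.
With endpoint conditions z(0) = -5 and z(π) = 4: from z(0) = b we get b = -5, and a·π + -5 = 4 gives a = 9/π, so
    z(θ) = (9/π) θ − 5.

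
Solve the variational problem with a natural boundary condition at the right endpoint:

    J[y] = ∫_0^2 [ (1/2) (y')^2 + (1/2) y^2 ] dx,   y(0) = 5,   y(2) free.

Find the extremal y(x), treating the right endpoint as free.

The Lagrangian L = (1/2) (y')^2 + (1/2) y^2 gives
    ∂L/∂y = 1 y,   ∂L/∂y' = y'.
Euler-Lagrange: y'' − y = 0.
With k = 1, the general solution is
    y(x) = A cosh(x) + B sinh(x).
Fixed left endpoint y(0) = 5 ⇒ A = 5.
The right endpoint x = 2 is free, so the natural (transversality) condition is ∂L/∂y' |_{x=2} = 0, i.e. y'(2) = 0.
Compute y'(x) = A k sinh(k x) + B k cosh(k x), so
    y'(2) = A k sinh(k·2) + B k cosh(k·2) = 0
    ⇒ B = −A tanh(k·2) = − 5 tanh(1·2).
Therefore the extremal is
    y(x) = 5 cosh(1 x) − 5 tanh(1·2) sinh(1 x).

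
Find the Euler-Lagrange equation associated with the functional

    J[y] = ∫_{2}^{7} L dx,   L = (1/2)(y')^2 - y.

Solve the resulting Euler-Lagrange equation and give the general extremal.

The Lagrangian is L = (1/2)(y')^2 - y.
∂L/∂y = -1.
∂L/∂y' = y'.
The Euler-Lagrange equation d/dx(∂L/∂y') − ∂L/∂y = 0 becomes:
    y'' + 1 = 0
General solution: y(x) = -x^2/2 + A x + B, where A and B are arbitrary constants fixed by the endpoint conditions.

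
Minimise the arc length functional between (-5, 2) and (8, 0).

Arc-length functional: J[y] = ∫ sqrt(1 + (y')^2) dx.
Lagrangian L = sqrt(1 + (y')^2) has no explicit y dependence, so ∂L/∂y = 0 and the Euler-Lagrange equation gives
    d/dx( y' / sqrt(1 + (y')^2) ) = 0  ⇒  y' / sqrt(1 + (y')^2) = const.
Hence y' is constant, so y(x) is affine.
Fitting the endpoints (-5, 2) and (8, 0):
    slope m = (0 − 2) / (8 − (-5)) = -2/13,
    intercept c = 2 − m·(-5) = 16/13.
Extremal: y(x) = (-2/13) x + 16/13.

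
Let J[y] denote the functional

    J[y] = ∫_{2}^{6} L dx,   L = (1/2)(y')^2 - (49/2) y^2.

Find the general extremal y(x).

The Lagrangian is L = (1/2)(y')^2 - (49/2) y^2.
∂L/∂y = -49y.
∂L/∂y' = y'.
The Euler-Lagrange equation d/dx(∂L/∂y') − ∂L/∂y = 0 becomes:
    y'' + 49 y = 0
General solution: y(x) = A sin(7x) + B cos(7x), where A and B are arbitrary constants fixed by the endpoint conditions.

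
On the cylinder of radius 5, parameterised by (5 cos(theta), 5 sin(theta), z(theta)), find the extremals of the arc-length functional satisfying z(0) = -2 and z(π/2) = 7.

Parameterise the cylinder of radius R = 5 as
    r(θ) = (5 cos θ, 5 sin θ, z(θ)).
The arc-length element is
    ds = sqrt(25 + (dz/dθ)^2) dθ,
so the Lagrangian is L = sqrt(25 + z'^2).
L depends on z' only, not on z or θ, so ∂L/∂z = 0 and
    ∂L/∂z' = z' / sqrt(25 + z'^2).
The Euler-Lagrange equation gives
    d/dθ( z' / sqrt(25 + z'^2) ) = 0,
so z' is constant. Integrating once:
    z(θ) = a θ + b,
a helix on the cylinder (a straight line when the cylinder is unrolled). The constants a, b are determined by the endpoint conditions.
With endpoint conditions z(0) = -2 and z(π/2) = 7: from z(0) = b we get b = -2, and a·π/2 + -2 = 7 gives a = 18/π, so
    z(θ) = (18/π) θ − 2.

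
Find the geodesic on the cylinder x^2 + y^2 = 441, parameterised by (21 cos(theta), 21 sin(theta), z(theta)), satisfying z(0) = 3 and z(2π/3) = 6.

Parameterise the cylinder of radius R = 21 as
    r(θ) = (21 cos θ, 21 sin θ, z(θ)).
The arc-length element is
    ds = sqrt(441 + (dz/dθ)^2) dθ,
so the Lagrangian is L = sqrt(441 + z'^2).
L depends on z' only, not on z or θ, so ∂L/∂z = 0 and
    ∂L/∂z' = z' / sqrt(441 + z'^2).
The Euler-Lagrange equation gives
    d/dθ( z' / sqrt(441 + z'^2) ) = 0,
so z' is constant. Integrating once:
    z(θ) = a θ + b,
a helix on the cylinder (a straight line when the cylinder is unrolled). The constants a, b are determined by the endpoint conditions.
With endpoint conditions z(0) = 3 and z(2π/3) = 6: from z(0) = b we get b = 3, and a·2π/3 + 3 = 6 gives a = 9/(2π), so
    z(θ) = (9/(2π)) θ + 3.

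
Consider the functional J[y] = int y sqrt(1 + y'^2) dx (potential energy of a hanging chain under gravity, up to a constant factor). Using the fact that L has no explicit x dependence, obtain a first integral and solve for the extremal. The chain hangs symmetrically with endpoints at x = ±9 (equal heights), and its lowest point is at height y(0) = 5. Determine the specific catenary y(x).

The Lagrangian L(y, y') = y sqrt(1 + y'^2) has no explicit x dependence, so the Beltrami identity applies:
    L − y' ∂L/∂y' = C.
Compute ∂L/∂y' = y · y' / sqrt(1 + y'^2). Then
    L − y' ∂L/∂y'
    = y sqrt(1 + y'^2) − y · y'^2 / sqrt(1 + y'^2)
    = y (1 + y'^2 − y'^2) / sqrt(1 + y'^2)
    = y / sqrt(1 + y'^2) = C.
Squaring gives y^2 = C^2 (1 + y'^2), i.e.
    y'^2 = y^2 / C^2 − 1.
Separating variables,
    dy / sqrt(y^2 − C^2) = dx / C,
and integrating gives arccosh(y / C) = (x − a)/C, so
    y(x) = C cosh((x − a)/C),
the catenary. The constants C and a are fixed by the two endpoint conditions (and, for the hanging-chain problem, the length constraint selects C).
Now fit the given data. The endpoints x = ±9 are symmetric at equal height, so the catenary is even about its minimum: a = 0 and y(x) = C cosh(x/C). The lowest point is y(0) = C cosh(0) = C, and we are told y(0) = 5, so C = 5. Therefore
    y(x) = 5 cosh(x/5),
and at the endpoints
    y(±9) = 5 cosh(9/5).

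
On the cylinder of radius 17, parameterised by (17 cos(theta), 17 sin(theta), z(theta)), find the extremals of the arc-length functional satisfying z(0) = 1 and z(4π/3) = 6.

Parameterise the cylinder of radius R = 17 as
    r(θ) = (17 cos θ, 17 sin θ, z(θ)).
The arc-length element is
    ds = sqrt(289 + (dz/dθ)^2) dθ,
so the Lagrangian is L = sqrt(289 + z'^2).
L depends on z' only, not on z or θ, so ∂L/∂z = 0 and
    ∂L/∂z' = z' / sqrt(289 + z'^2).
The Euler-Lagrange equation gives
    d/dθ( z' / sqrt(289 + z'^2) ) = 0,
so z' is constant. Integrating once:
    z(θ) = a θ + b,
a helix on the cylinder (a straight line when the cylinder is unrolled). The constants a, b are determined by the endpoint conditions.
With endpoint conditions z(0) = 1 and z(4π/3) = 6: from z(0) = b we get b = 1, and a·4π/3 + 1 = 6 gives a = 15/(4π), so
    z(θ) = (15/(4π)) θ + 1.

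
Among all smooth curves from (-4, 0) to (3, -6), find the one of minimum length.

Arc-length functional: J[y] = ∫ sqrt(1 + (y')^2) dx.
Lagrangian L = sqrt(1 + (y')^2) has no explicit y dependence, so ∂L/∂y = 0 and the Euler-Lagrange equation gives
    d/dx( y' / sqrt(1 + (y')^2) ) = 0  ⇒  y' / sqrt(1 + (y')^2) = const.
Hence y' is constant, so y(x) is affine.
Fitting the endpoints (-4, 0) and (3, -6):
    slope m = ((-6) − 0) / (3 − (-4)) = -6/7,
    intercept c = 0 − m·(-4) = -24/7.
Extremal: y(x) = (-6/7) x - 24/7.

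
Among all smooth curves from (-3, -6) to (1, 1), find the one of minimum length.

Arc-length functional: J[y] = ∫ sqrt(1 + (y')^2) dx.
Lagrangian L = sqrt(1 + (y')^2) has no explicit y dependence, so ∂L/∂y = 0 and the Euler-Lagrange equation gives
    d/dx( y' / sqrt(1 + (y')^2) ) = 0  ⇒  y' / sqrt(1 + (y')^2) = const.
Hence y' is constant, so y(x) is affine.
Fitting the endpoints (-3, -6) and (1, 1):
    slope m = (1 − (-6)) / (1 − (-3)) = 7/4,
    intercept c = (-6) − m·(-3) = -3/4.
Extremal: y(x) = (7/4) x - 3/4.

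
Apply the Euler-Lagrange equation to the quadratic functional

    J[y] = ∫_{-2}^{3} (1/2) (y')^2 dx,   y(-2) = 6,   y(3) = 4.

The Lagrangian is L = (1/2) (y')^2.
Compute ∂L/∂y = 0, ∂L/∂y' = y'.
The Euler-Lagrange equation d/dx(∂L/∂y') − ∂L/∂y = 0 reduces to
    y'' = 0.
Its general solution is
    y(x) = A x + B,
with A, B fixed by the endpoint conditions.
Applying the endpoint conditions y(-2) = 6 and y(3) = 4: solve A·-2 + B = 6 and A·3 + B = 4. Subtracting gives A(3 − -2) = 4 − 6, so A = -2/5, and B = 6 − A·-2 = 26/5. Therefore
    y(x) = (-2/5) x + 26/5.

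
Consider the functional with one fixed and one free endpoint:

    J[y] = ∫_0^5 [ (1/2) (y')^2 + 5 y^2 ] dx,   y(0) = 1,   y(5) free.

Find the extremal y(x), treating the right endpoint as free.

The Lagrangian L = (1/2) (y')^2 + 5 y^2 gives
    ∂L/∂y = 10 y,   ∂L/∂y' = y'.
Euler-Lagrange: y'' − 10 y = 0.
With k = sqrt(10), the general solution is
    y(x) = A cosh(sqrt(10) x) + B sinh(sqrt(10) x).
Fixed left endpoint y(0) = 1 ⇒ A = 1.
The right endpoint x = 5 is free, so the natural (transversality) condition is ∂L/∂y' |_{x=5} = 0, i.e. y'(5) = 0.
Compute y'(x) = A k sinh(k x) + B k cosh(k x), so
    y'(5) = A k sinh(k·5) + B k cosh(k·5) = 0
    ⇒ B = −A tanh(k·5) = − tanh(sqrt(10)·5).
Therefore the extremal is
    y(x) = cosh(sqrt(10) x) − tanh(sqrt(10)·5) sinh(sqrt(10) x).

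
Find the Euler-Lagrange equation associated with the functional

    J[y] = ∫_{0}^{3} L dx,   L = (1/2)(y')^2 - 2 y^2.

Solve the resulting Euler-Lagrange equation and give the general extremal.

The Lagrangian is L = (1/2)(y')^2 - 2 y^2.
∂L/∂y = -4y.
∂L/∂y' = y'.
The Euler-Lagrange equation d/dx(∂L/∂y') − ∂L/∂y = 0 becomes:
    y'' + 4 y = 0
General solution: y(x) = A sin(2x) + B cos(2x), where A and B are arbitrary constants fixed by the endpoint conditions.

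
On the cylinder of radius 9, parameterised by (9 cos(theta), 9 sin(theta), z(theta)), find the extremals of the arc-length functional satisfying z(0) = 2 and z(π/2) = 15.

Parameterise the cylinder of radius R = 9 as
    r(θ) = (9 cos θ, 9 sin θ, z(θ)).
The arc-length element is
    ds = sqrt(81 + (dz/dθ)^2) dθ,
so the Lagrangian is L = sqrt(81 + z'^2).
L depends on z' only, not on z or θ, so ∂L/∂z = 0 and
    ∂L/∂z' = z' / sqrt(81 + z'^2).
The Euler-Lagrange equation gives
    d/dθ( z' / sqrt(81 + z'^2) ) = 0,
so z' is constant. Integrating once:
    z(θ) = a θ + b,
a helix on the cylinder (a straight line when the cylinder is unrolled). The constants a, b are determined by the endpoint conditions.
With endpoint conditions z(0) = 2 and z(π/2) = 15: from z(0) = b we get b = 2, and a·π/2 + 2 = 15 gives a = 26/π, so
    z(θ) = (26/π) θ + 2.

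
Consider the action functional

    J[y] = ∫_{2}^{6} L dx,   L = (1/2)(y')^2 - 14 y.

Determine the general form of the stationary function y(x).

The Lagrangian is L = (1/2)(y')^2 - 14 y.
∂L/∂y = -14.
∂L/∂y' = y'.
The Euler-Lagrange equation d/dx(∂L/∂y') − ∂L/∂y = 0 becomes:
    y'' + 14 = 0
General solution: y(x) = -7 x^2 + A x + B, where A and B are arbitrary constants fixed by the endpoint conditions.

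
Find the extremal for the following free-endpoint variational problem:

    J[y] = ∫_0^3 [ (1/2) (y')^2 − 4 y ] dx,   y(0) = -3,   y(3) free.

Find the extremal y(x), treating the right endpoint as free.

The Lagrangian L = (1/2) (y')^2 − 4 y gives
    ∂L/∂y = −4,   ∂L/∂y' = y'.
Euler-Lagrange: d/dx(y') − (−4) = 0, i.e. y'' + 4 = 0, so
    y(x) = −(4/2) x^2 + C1 x + C2.
Fixed left endpoint y(0) = -3 ⇒ C2 = -3.
The right endpoint x = 3 is free, so the natural (transversality) condition is ∂L/∂y' |_{x=3} = 0, i.e. y'(3) = 0.
Compute y'(x) = −4 x + C1, so y'(3) = −12 + C1 = 0 ⇒ C1 = 12.
Therefore the extremal is
    y(x) = −2 x^2 + 12 x − 3.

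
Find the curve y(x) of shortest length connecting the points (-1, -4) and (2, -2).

Arc-length functional: J[y] = ∫ sqrt(1 + (y')^2) dx.
Lagrangian L = sqrt(1 + (y')^2) has no explicit y dependence, so ∂L/∂y = 0 and the Euler-Lagrange equation gives
    d/dx( y' / sqrt(1 + (y')^2) ) = 0  ⇒  y' / sqrt(1 + (y')^2) = const.
Hence y' is constant, so y(x) is affine.
Fitting the endpoints (-1, -4) and (2, -2):
    slope m = ((-2) − (-4)) / (2 − (-1)) = 2/3,
    intercept c = (-4) − m·(-1) = -10/3.
Extremal: y(x) = (2/3) x - 10/3.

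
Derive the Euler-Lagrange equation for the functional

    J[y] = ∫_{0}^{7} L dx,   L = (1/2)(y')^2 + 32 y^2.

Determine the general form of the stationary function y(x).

The Lagrangian is L = (1/2)(y')^2 + 32 y^2.
∂L/∂y = 64y.
∂L/∂y' = y'.
The Euler-Lagrange equation d/dx(∂L/∂y') − ∂L/∂y = 0 becomes:
    y'' - 64 y = 0
General solution: y(x) = A e^(8x) + B e^(-8x), where A and B are arbitrary constants fixed by the endpoint conditions.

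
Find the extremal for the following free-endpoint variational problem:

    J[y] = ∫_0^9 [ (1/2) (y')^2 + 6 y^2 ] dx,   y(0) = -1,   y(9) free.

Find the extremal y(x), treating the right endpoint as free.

The Lagrangian L = (1/2) (y')^2 + 6 y^2 gives
    ∂L/∂y = 12 y,   ∂L/∂y' = y'.
Euler-Lagrange: y'' − 12 y = 0.
With k = sqrt(12), the general solution is
    y(x) = A cosh(sqrt(12) x) + B sinh(sqrt(12) x).
Fixed left endpoint y(0) = -1 ⇒ A = -1.
The right endpoint x = 9 is free, so the natural (transversality) condition is ∂L/∂y' |_{x=9} = 0, i.e. y'(9) = 0.
Compute y'(x) = A k sinh(k x) + B k cosh(k x), so
    y'(9) = A k sinh(k·9) + B k cosh(k·9) = 0
    ⇒ B = −A tanh(k·9) = tanh(sqrt(12)·9).
Therefore the extremal is
    y(x) = −cosh(sqrt(12) x) + tanh(sqrt(12)·9) sinh(sqrt(12) x).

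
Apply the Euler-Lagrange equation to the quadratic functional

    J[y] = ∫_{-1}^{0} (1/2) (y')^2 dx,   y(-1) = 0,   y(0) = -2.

The Lagrangian is L = (1/2) (y')^2.
Compute ∂L/∂y = 0, ∂L/∂y' = y'.
The Euler-Lagrange equation d/dx(∂L/∂y') − ∂L/∂y = 0 reduces to
    y'' = 0.
Its general solution is
    y(x) = A x + B,
with A, B fixed by the endpoint conditions.
Applying the endpoint conditions y(-1) = 0 and y(0) = -2: solve A·-1 + B = 0 and A·0 + B = -2. Subtracting gives A(0 − -1) = -2 − 0, so A = -2, and B = 0 − A·-1 = -2. Therefore
    y(x) = -2 x - 2.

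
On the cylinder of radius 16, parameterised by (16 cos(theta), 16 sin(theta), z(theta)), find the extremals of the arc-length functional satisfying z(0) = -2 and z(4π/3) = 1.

Parameterise the cylinder of radius R = 16 as
    r(θ) = (16 cos θ, 16 sin θ, z(θ)).
The arc-length element is
    ds = sqrt(256 + (dz/dθ)^2) dθ,
so the Lagrangian is L = sqrt(256 + z'^2).
L depends on z' only, not on z or θ, so ∂L/∂z = 0 and
    ∂L/∂z' = z' / sqrt(256 + z'^2).
The Euler-Lagrange equation gives
    d/dθ( z' / sqrt(256 + z'^2) ) = 0,
so z' is constant. Integrating once:
    z(θ) = a θ + b,
a helix on the cylinder (a straight line when the cylinder is unrolled). The constants a, b are determined by the endpoint conditions.
With endpoint conditions z(0) = -2 and z(4π/3) = 1: from z(0) = b we get b = -2, and a·4π/3 + -2 = 1 gives a = 9/(4π), so
    z(θ) = (9/(4π)) θ − 2.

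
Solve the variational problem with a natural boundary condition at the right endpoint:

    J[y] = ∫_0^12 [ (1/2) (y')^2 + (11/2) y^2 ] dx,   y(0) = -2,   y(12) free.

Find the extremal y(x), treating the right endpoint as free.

The Lagrangian L = (1/2) (y')^2 + (11/2) y^2 gives
    ∂L/∂y = 11 y,   ∂L/∂y' = y'.
Euler-Lagrange: y'' − 11 y = 0.
With k = sqrt(11), the general solution is
    y(x) = A cosh(sqrt(11) x) + B sinh(sqrt(11) x).
Fixed left endpoint y(0) = -2 ⇒ A = -2.
The right endpoint x = 12 is free, so the natural (transversality) condition is ∂L/∂y' |_{x=12} = 0, i.e. y'(12) = 0.
Compute y'(x) = A k sinh(k x) + B k cosh(k x), so
    y'(12) = A k sinh(k·12) + B k cosh(k·12) = 0
    ⇒ B = −A tanh(k·12) = 2 tanh(sqrt(11)·12).
Therefore the extremal is
    y(x) = −2 cosh(sqrt(11) x) + 2 tanh(sqrt(11)·12) sinh(sqrt(11) x).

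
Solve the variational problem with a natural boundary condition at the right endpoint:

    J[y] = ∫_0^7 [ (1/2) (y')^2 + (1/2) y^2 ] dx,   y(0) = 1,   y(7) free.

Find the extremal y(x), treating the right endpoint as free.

The Lagrangian L = (1/2) (y')^2 + (1/2) y^2 gives
    ∂L/∂y = 1 y,   ∂L/∂y' = y'.
Euler-Lagrange: y'' − y = 0.
With k = 1, the general solution is
    y(x) = A cosh(x) + B sinh(x).
Fixed left endpoint y(0) = 1 ⇒ A = 1.
The right endpoint x = 7 is free, so the natural (transversality) condition is ∂L/∂y' |_{x=7} = 0, i.e. y'(7) = 0.
Compute y'(x) = A k sinh(k x) + B k cosh(k x), so
    y'(7) = A k sinh(k·7) + B k cosh(k·7) = 0
    ⇒ B = −A tanh(k·7) = − tanh(1·7).
Therefore the extremal is
    y(x) = cosh(1 x) − tanh(1·7) sinh(1 x).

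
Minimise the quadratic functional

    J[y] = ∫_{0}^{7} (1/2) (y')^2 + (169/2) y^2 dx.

The Lagrangian is L = (1/2) (y')^2 + (169/2) y^2.
Compute ∂L/∂y = 169y, ∂L/∂y' = y'.
The Euler-Lagrange equation d/dx(∂L/∂y') − ∂L/∂y = 0 reduces to
    y'' − 169 y = 0.
Its general solution is
    y(x) = A e^(13x) + B e^(−13x),
with A, B fixed by the endpoint conditions.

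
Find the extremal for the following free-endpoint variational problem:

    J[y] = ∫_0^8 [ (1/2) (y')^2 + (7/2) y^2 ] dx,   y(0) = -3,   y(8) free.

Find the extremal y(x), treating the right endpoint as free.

The Lagrangian L = (1/2) (y')^2 + (7/2) y^2 gives
    ∂L/∂y = 7 y,   ∂L/∂y' = y'.
Euler-Lagrange: y'' − 7 y = 0.
With k = sqrt(7), the general solution is
    y(x) = A cosh(sqrt(7) x) + B sinh(sqrt(7) x).
Fixed left endpoint y(0) = -3 ⇒ A = -3.
The right endpoint x = 8 is free, so the natural (transversality) condition is ∂L/∂y' |_{x=8} = 0, i.e. y'(8) = 0.
Compute y'(x) = A k sinh(k x) + B k cosh(k x), so
    y'(8) = A k sinh(k·8) + B k cosh(k·8) = 0
    ⇒ B = −A tanh(k·8) = 3 tanh(sqrt(7)·8).
Therefore the extremal is
    y(x) = −3 cosh(sqrt(7) x) + 3 tanh(sqrt(7)·8) sinh(sqrt(7) x).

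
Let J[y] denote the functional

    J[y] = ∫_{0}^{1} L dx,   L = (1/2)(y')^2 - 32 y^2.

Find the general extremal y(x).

The Lagrangian is L = (1/2)(y')^2 - 32 y^2.
∂L/∂y = -64y.
∂L/∂y' = y'.
The Euler-Lagrange equation d/dx(∂L/∂y') − ∂L/∂y = 0 becomes:
    y'' + 64 y = 0
General solution: y(x) = A sin(8x) + B cos(8x), where A and B are arbitrary constants fixed by the endpoint conditions.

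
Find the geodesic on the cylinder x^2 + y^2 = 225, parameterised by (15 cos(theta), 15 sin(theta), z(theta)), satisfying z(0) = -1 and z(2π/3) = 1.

Parameterise the cylinder of radius R = 15 as
    r(θ) = (15 cos θ, 15 sin θ, z(θ)).
The arc-length element is
    ds = sqrt(225 + (dz/dθ)^2) dθ,
so the Lagrangian is L = sqrt(225 + z'^2).
L depends on z' only, not on z or θ, so ∂L/∂z = 0 and
    ∂L/∂z' = z' / sqrt(225 + z'^2).
The Euler-Lagrange equation gives
    d/dθ( z' / sqrt(225 + z'^2) ) = 0,
so z' is constant. Integrating once:
    z(θ) = a θ + b,
a helix on the cylinder (a straight line when the cylinder is unrolled). The constants a, b are determined by the endpoint conditions.
With endpoint conditions z(0) = -1 and z(2π/3) = 1: from z(0) = b we get b = -1, and a·2π/3 + -1 = 1 gives a = 3/π, so
    z(θ) = (3/π) θ − 1.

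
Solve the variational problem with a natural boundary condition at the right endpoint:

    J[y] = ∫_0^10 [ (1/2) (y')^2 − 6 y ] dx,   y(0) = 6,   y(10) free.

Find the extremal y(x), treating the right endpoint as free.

The Lagrangian L = (1/2) (y')^2 − 6 y gives
    ∂L/∂y = −6,   ∂L/∂y' = y'.
Euler-Lagrange: d/dx(y') − (−6) = 0, i.e. y'' + 6 = 0, so
    y(x) = −(6/2) x^2 + C1 x + C2.
Fixed left endpoint y(0) = 6 ⇒ C2 = 6.
The right endpoint x = 10 is free, so the natural (transversality) condition is ∂L/∂y' |_{x=10} = 0, i.e. y'(10) = 0.
Compute y'(x) = −6 x + C1, so y'(10) = −60 + C1 = 0 ⇒ C1 = 60.
Therefore the extremal is
    y(x) = −3 x^2 + 60 x + 6.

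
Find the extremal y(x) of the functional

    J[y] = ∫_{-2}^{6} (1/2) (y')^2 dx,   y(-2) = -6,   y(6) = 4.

The Lagrangian is L = (1/2) (y')^2.
Compute ∂L/∂y = 0, ∂L/∂y' = y'.
The Euler-Lagrange equation d/dx(∂L/∂y') − ∂L/∂y = 0 reduces to
    y'' = 0.
Its general solution is
    y(x) = A x + B,
with A, B fixed by the endpoint conditions.
Applying the endpoint conditions y(-2) = -6 and y(6) = 4: solve A·-2 + B = -6 and A·6 + B = 4. Subtracting gives A(6 − -2) = 4 − -6, so A = 5/4, and B = -6 − A·-2 = -7/2. Therefore
    y(x) = (5/4) x - 7/2.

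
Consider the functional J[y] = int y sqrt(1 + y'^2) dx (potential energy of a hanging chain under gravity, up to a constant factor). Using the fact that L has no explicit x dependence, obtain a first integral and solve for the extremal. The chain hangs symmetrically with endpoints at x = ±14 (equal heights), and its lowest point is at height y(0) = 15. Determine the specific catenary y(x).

The Lagrangian L(y, y') = y sqrt(1 + y'^2) has no explicit x dependence, so the Beltrami identity applies:
    L − y' ∂L/∂y' = C.
Compute ∂L/∂y' = y · y' / sqrt(1 + y'^2). Then
    L − y' ∂L/∂y'
    = y sqrt(1 + y'^2) − y · y'^2 / sqrt(1 + y'^2)
    = y (1 + y'^2 − y'^2) / sqrt(1 + y'^2)
    = y / sqrt(1 + y'^2) = C.
Squaring gives y^2 = C^2 (1 + y'^2), i.e.
    y'^2 = y^2 / C^2 − 1.
Separating variables,
    dy / sqrt(y^2 − C^2) = dx / C,
and integrating gives arccosh(y / C) = (x − a)/C, so
    y(x) = C cosh((x − a)/C),
the catenary. The constants C and a are fixed by the two endpoint conditions (and, for the hanging-chain problem, the length constraint selects C).
Now fit the given data. The endpoints x = ±14 are symmetric at equal height, so the catenary is even about its minimum: a = 0 and y(x) = C cosh(x/C). The lowest point is y(0) = C cosh(0) = C, and we are told y(0) = 15, so C = 15. Therefore
    y(x) = 15 cosh(x/15),
and at the endpoints
    y(±14) = 15 cosh(14/15).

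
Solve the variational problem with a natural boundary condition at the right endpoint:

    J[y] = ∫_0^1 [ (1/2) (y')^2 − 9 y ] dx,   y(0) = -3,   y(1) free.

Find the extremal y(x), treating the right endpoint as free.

The Lagrangian L = (1/2) (y')^2 − 9 y gives
    ∂L/∂y = −9,   ∂L/∂y' = y'.
Euler-Lagrange: d/dx(y') − (−9) = 0, i.e. y'' + 9 = 0, so
    y(x) = −(9/2) x^2 + C1 x + C2.
Fixed left endpoint y(0) = -3 ⇒ C2 = -3.
The right endpoint x = 1 is free, so the natural (transversality) condition is ∂L/∂y' |_{x=1} = 0, i.e. y'(1) = 0.
Compute y'(x) = −9 x + C1, so y'(1) = −9 + C1 = 0 ⇒ C1 = 9.
Therefore the extremal is
    y(x) = −(9/2) x^2 + 9 x − 3.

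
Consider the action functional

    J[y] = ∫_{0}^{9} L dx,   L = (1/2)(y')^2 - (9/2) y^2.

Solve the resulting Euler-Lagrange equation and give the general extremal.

The Lagrangian is L = (1/2)(y')^2 - (9/2) y^2.
∂L/∂y = -9y.
∂L/∂y' = y'.
The Euler-Lagrange equation d/dx(∂L/∂y') − ∂L/∂y = 0 becomes:
    y'' + 9 y = 0
General solution: y(x) = A sin(3x) + B cos(3x), where A and B are arbitrary constants fixed by the endpoint conditions.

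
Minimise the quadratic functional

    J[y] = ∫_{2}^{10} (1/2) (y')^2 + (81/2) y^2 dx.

The Lagrangian is L = (1/2) (y')^2 + (81/2) y^2.
Compute ∂L/∂y = 81y, ∂L/∂y' = y'.
The Euler-Lagrange equation d/dx(∂L/∂y') − ∂L/∂y = 0 reduces to
    y'' − 81 y = 0.
Its general solution is
    y(x) = A e^(9x) + B e^(−9x),
with A, B fixed by the endpoint conditions.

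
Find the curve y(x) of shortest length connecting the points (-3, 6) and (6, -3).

Arc-length functional: J[y] = ∫ sqrt(1 + (y')^2) dx.
Lagrangian L = sqrt(1 + (y')^2) has no explicit y dependence, so ∂L/∂y = 0 and the Euler-Lagrange equation gives
    d/dx( y' / sqrt(1 + (y')^2) ) = 0  ⇒  y' / sqrt(1 + (y')^2) = const.
Hence y' is constant, so y(x) is affine.
Fitting the endpoints (-3, 6) and (6, -3):
    slope m = ((-3) − 6) / (6 − (-3)) = -1,
    intercept c = 6 − m·(-3) = 3.
Extremal: y(x) = -x + 3.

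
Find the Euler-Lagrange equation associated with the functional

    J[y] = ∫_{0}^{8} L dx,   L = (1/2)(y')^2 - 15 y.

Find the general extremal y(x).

The Lagrangian is L = (1/2)(y')^2 - 15 y.
∂L/∂y = -15.
∂L/∂y' = y'.
The Euler-Lagrange equation d/dx(∂L/∂y') − ∂L/∂y = 0 becomes:
    y'' + 15 = 0
General solution: y(x) = -(15/2) x^2 + A x + B, where A and B are arbitrary constants fixed by the endpoint conditions.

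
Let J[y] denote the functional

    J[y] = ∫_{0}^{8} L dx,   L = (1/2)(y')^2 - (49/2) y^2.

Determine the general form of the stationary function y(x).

The Lagrangian is L = (1/2)(y')^2 - (49/2) y^2.
∂L/∂y = -49y.
∂L/∂y' = y'.
The Euler-Lagrange equation d/dx(∂L/∂y') − ∂L/∂y = 0 becomes:
    y'' + 49 y = 0
General solution: y(x) = A sin(7x) + B cos(7x), where A and B are arbitrary constants fixed by the endpoint conditions.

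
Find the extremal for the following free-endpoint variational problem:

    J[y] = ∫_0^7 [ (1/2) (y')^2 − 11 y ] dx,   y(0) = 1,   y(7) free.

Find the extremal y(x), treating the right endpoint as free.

The Lagrangian L = (1/2) (y')^2 − 11 y gives
    ∂L/∂y = −11,   ∂L/∂y' = y'.
Euler-Lagrange: d/dx(y') − (−11) = 0, i.e. y'' + 11 = 0, so
    y(x) = −(11/2) x^2 + C1 x + C2.
Fixed left endpoint y(0) = 1 ⇒ C2 = 1.
The right endpoint x = 7 is free, so the natural (transversality) condition is ∂L/∂y' |_{x=7} = 0, i.e. y'(7) = 0.
Compute y'(x) = −11 x + C1, so y'(7) = −77 + C1 = 0 ⇒ C1 = 77.
Therefore the extremal is
    y(x) = −(11/2) x^2 + 77 x + 1.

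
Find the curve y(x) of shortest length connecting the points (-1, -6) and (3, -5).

Arc-length functional: J[y] = ∫ sqrt(1 + (y')^2) dx.
Lagrangian L = sqrt(1 + (y')^2) has no explicit y dependence, so ∂L/∂y = 0 and the Euler-Lagrange equation gives
    d/dx( y' / sqrt(1 + (y')^2) ) = 0  ⇒  y' / sqrt(1 + (y')^2) = const.
Hence y' is constant, so y(x) is affine.
Fitting the endpoints (-1, -6) and (3, -5):
    slope m = ((-5) − (-6)) / (3 − (-1)) = 1/4,
    intercept c = (-6) − m·(-1) = -23/4.
Extremal: y(x) = (1/4) x - 23/4.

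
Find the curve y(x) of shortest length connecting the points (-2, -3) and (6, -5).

Arc-length functional: J[y] = ∫ sqrt(1 + (y')^2) dx.
Lagrangian L = sqrt(1 + (y')^2) has no explicit y dependence, so ∂L/∂y = 0 and the Euler-Lagrange equation gives
    d/dx( y' / sqrt(1 + (y')^2) ) = 0  ⇒  y' / sqrt(1 + (y')^2) = const.
Hence y' is constant, so y(x) is affine.
Fitting the endpoints (-2, -3) and (6, -5):
    slope m = ((-5) − (-3)) / (6 − (-2)) = -1/4,
    intercept c = (-3) − m·(-2) = -7/2.
Extremal: y(x) = (-1/4) x - 7/2.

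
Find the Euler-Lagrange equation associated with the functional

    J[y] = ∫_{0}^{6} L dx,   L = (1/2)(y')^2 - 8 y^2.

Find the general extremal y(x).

The Lagrangian is L = (1/2)(y')^2 - 8 y^2.
∂L/∂y = -16y.
∂L/∂y' = y'.
The Euler-Lagrange equation d/dx(∂L/∂y') − ∂L/∂y = 0 becomes:
    y'' + 16 y = 0
General solution: y(x) = A sin(4x) + B cos(4x), where A and B are arbitrary constants fixed by the endpoint conditions.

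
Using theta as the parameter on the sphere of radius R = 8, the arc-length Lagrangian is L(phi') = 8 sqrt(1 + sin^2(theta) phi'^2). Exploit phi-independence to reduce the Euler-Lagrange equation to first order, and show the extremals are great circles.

On the sphere of radius R = 8 with spherical coordinates (θ, φ), the induced metric is
    ds^2 = 64(dθ^2 + sin^2(θ) dφ^2).
Parameterise by θ; the arc-length functional is
    J[φ] = ∫ 8 sqrt(1 + sin^2(θ) (dφ/dθ)^2) dθ,
so L = 8 sqrt(1 + sin^2(θ) φ'^2). Compute
    ∂L/∂φ = 0  (L has no explicit φ dependence),
    ∂L/∂φ' = 8 sin^2(θ) φ' / sqrt(1 + sin^2(θ) φ'^2).
Since ∂L/∂φ = 0, the Euler-Lagrange equation
    d/dθ(∂L/∂φ') − ∂L/∂φ = 0
reduces to d/dθ(∂L/∂φ') = 0, i.e. the momentum conjugate to φ is conserved:
    8 sin^2(θ) φ' / sqrt(1 + sin^2(θ) φ'^2) = C.
The overall factor of 8 is constant, so dividing through gives Clairaut's relation sin^2(θ) φ' / sqrt(1 + sin^2(θ) φ'^2) = C' (with C' = C/8). Solving for φ' and integrating gives the great-circle family
    cot(θ) = A cos(φ − φ_0),
i.e. the intersection of the sphere with a plane through the origin. The two constants A and φ_0 (equivalently C and one phase) are fixed by the two endpoint conditions.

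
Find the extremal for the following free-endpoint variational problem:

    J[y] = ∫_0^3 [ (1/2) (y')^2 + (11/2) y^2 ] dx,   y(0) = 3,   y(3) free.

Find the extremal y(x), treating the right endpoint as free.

The Lagrangian L = (1/2) (y')^2 + (11/2) y^2 gives
    ∂L/∂y = 11 y,   ∂L/∂y' = y'.
Euler-Lagrange: y'' − 11 y = 0.
With k = sqrt(11), the general solution is
    y(x) = A cosh(sqrt(11) x) + B sinh(sqrt(11) x).
Fixed left endpoint y(0) = 3 ⇒ A = 3.
The right endpoint x = 3 is free, so the natural (transversality) condition is ∂L/∂y' |_{x=3} = 0, i.e. y'(3) = 0.
Compute y'(x) = A k sinh(k x) + B k cosh(k x), so
    y'(3) = A k sinh(k·3) + B k cosh(k·3) = 0
    ⇒ B = −A tanh(k·3) = − 3 tanh(sqrt(11)·3).
Therefore the extremal is
    y(x) = 3 cosh(sqrt(11) x) − 3 tanh(sqrt(11)·3) sinh(sqrt(11) x).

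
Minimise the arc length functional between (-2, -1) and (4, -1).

Arc-length functional: J[y] = ∫ sqrt(1 + (y')^2) dx.
Lagrangian L = sqrt(1 + (y')^2) has no explicit y dependence, so ∂L/∂y = 0 and the Euler-Lagrange equation gives
    d/dx( y' / sqrt(1 + (y')^2) ) = 0  ⇒  y' / sqrt(1 + (y')^2) = const.
Hence y' is constant, so y(x) is affine.
Fitting the endpoints (-2, -1) and (4, -1):
    slope m = ((-1) − (-1)) / (4 − (-2)) = 0,
    intercept c = (-1) − m·(-2) = -1.
Extremal: y(x) = -1.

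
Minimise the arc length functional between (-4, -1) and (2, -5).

Arc-length functional: J[y] = ∫ sqrt(1 + (y')^2) dx.
Lagrangian L = sqrt(1 + (y')^2) has no explicit y dependence, so ∂L/∂y = 0 and the Euler-Lagrange equation gives
    d/dx( y' / sqrt(1 + (y')^2) ) = 0  ⇒  y' / sqrt(1 + (y')^2) = const.
Hence y' is constant, so y(x) is affine.
Fitting the endpoints (-4, -1) and (2, -5):
    slope m = ((-5) − (-1)) / (2 − (-4)) = -2/3,
    intercept c = (-1) − m·(-4) = -11/3.
Extremal: y(x) = (-2/3) x - 11/3.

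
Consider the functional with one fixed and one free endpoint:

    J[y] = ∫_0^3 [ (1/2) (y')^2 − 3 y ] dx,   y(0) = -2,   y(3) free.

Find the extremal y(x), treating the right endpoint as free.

The Lagrangian L = (1/2) (y')^2 − 3 y gives
    ∂L/∂y = −3,   ∂L/∂y' = y'.
Euler-Lagrange: d/dx(y') − (−3) = 0, i.e. y'' + 3 = 0, so
    y(x) = −(3/2) x^2 + C1 x + C2.
Fixed left endpoint y(0) = -2 ⇒ C2 = -2.
The right endpoint x = 3 is free, so the natural (transversality) condition is ∂L/∂y' |_{x=3} = 0, i.e. y'(3) = 0.
Compute y'(x) = −3 x + C1, so y'(3) = −9 + C1 = 0 ⇒ C1 = 9.
Therefore the extremal is
    y(x) = −(3/2) x^2 + 9 x − 2.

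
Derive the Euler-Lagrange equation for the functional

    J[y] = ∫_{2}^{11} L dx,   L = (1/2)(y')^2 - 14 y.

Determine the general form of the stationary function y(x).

The Lagrangian is L = (1/2)(y')^2 - 14 y.
∂L/∂y = -14.
∂L/∂y' = y'.
The Euler-Lagrange equation d/dx(∂L/∂y') − ∂L/∂y = 0 becomes:
    y'' + 14 = 0
General solution: y(x) = -7 x^2 + A x + B, where A and B are arbitrary constants fixed by the endpoint conditions.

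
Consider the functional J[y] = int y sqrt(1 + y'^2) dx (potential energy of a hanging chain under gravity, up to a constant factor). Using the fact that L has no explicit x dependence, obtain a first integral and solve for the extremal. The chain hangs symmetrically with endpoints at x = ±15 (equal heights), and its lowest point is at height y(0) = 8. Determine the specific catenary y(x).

The Lagrangian L(y, y') = y sqrt(1 + y'^2) has no explicit x dependence, so the Beltrami identity applies:
    L − y' ∂L/∂y' = C.
Compute ∂L/∂y' = y · y' / sqrt(1 + y'^2). Then
    L − y' ∂L/∂y'
    = y sqrt(1 + y'^2) − y · y'^2 / sqrt(1 + y'^2)
    = y (1 + y'^2 − y'^2) / sqrt(1 + y'^2)
    = y / sqrt(1 + y'^2) = C.
Squaring gives y^2 = C^2 (1 + y'^2), i.e.
    y'^2 = y^2 / C^2 − 1.
Separating variables,
    dy / sqrt(y^2 − C^2) = dx / C,
and integrating gives arccosh(y / C) = (x − a)/C, so
    y(x) = C cosh((x − a)/C),
the catenary. The constants C and a are fixed by the two endpoint conditions (and, for the hanging-chain problem, the length constraint selects C).
Now fit the given data. The endpoints x = ±15 are symmetric at equal height, so the catenary is even about its minimum: a = 0 and y(x) = C cosh(x/C). The lowest point is y(0) = C cosh(0) = C, and we are told y(0) = 8, so C = 8. Therefore
    y(x) = 8 cosh(x/8),
and at the endpoints
    y(±15) = 8 cosh(15/8).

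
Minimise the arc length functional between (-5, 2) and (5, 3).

Arc-length functional: J[y] = ∫ sqrt(1 + (y')^2) dx.
Lagrangian L = sqrt(1 + (y')^2) has no explicit y dependence, so ∂L/∂y = 0 and the Euler-Lagrange equation gives
    d/dx( y' / sqrt(1 + (y')^2) ) = 0  ⇒  y' / sqrt(1 + (y')^2) = const.
Hence y' is constant, so y(x) is affine.
Fitting the endpoints (-5, 2) and (5, 3):
    slope m = (3 − 2) / (5 − (-5)) = 1/10,
    intercept c = 2 − m·(-5) = 5/2.
Extremal: y(x) = (1/10) x + 5/2.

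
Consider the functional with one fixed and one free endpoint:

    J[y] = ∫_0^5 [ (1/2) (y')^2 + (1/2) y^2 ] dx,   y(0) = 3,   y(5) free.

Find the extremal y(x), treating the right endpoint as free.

The Lagrangian L = (1/2) (y')^2 + (1/2) y^2 gives
    ∂L/∂y = 1 y,   ∂L/∂y' = y'.
Euler-Lagrange: y'' − y = 0.
With k = 1, the general solution is
    y(x) = A cosh(x) + B sinh(x).
Fixed left endpoint y(0) = 3 ⇒ A = 3.
The right endpoint x = 5 is free, so the natural (transversality) condition is ∂L/∂y' |_{x=5} = 0, i.e. y'(5) = 0.
Compute y'(x) = A k sinh(k x) + B k cosh(k x), so
    y'(5) = A k sinh(k·5) + B k cosh(k·5) = 0
    ⇒ B = −A tanh(k·5) = − 3 tanh(1·5).
Therefore the extremal is
    y(x) = 3 cosh(1 x) − 3 tanh(1·5) sinh(1 x).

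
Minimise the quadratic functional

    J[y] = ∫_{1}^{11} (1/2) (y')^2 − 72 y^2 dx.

The Lagrangian is L = (1/2) (y')^2 − 72 y^2.
Compute ∂L/∂y = -144y, ∂L/∂y' = y'.
The Euler-Lagrange equation d/dx(∂L/∂y') − ∂L/∂y = 0 reduces to
    y'' + 144 y = 0.
Its general solution is
    y(x) = A sin(12x) + B cos(12x),
with A, B fixed by the endpoint conditions.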